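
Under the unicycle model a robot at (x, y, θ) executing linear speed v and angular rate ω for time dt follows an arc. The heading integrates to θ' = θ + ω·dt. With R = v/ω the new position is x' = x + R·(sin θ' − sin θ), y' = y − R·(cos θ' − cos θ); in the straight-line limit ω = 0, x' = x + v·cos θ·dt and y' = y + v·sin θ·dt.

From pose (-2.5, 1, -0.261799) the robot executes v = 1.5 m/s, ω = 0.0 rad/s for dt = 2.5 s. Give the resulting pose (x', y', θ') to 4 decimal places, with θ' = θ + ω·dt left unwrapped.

(1.1222, 0.0294, -0.2618)

θ' = -0.2618 + 0.0·2.5 = -0.2618
ω = 0 → straight: x' = -2.5 + 1.5·cos(-0.2618)·2.5 = 1.1222
y' = 1 + 1.5·sin(-0.2618)·2.5 = 0.0294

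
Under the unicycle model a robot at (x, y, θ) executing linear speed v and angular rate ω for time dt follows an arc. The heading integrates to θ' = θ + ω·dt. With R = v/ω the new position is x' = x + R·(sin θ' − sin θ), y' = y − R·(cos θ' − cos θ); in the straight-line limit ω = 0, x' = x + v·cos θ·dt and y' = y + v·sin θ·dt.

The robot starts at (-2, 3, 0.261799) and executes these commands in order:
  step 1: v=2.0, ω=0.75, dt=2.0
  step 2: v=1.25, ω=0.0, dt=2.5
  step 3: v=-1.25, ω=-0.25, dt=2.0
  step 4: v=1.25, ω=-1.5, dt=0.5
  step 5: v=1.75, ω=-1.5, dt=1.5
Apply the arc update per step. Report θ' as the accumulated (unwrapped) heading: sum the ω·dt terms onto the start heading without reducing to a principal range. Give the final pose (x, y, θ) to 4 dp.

(1.2963, 5.9421, -1.7382)

step 1: θ'=1.7618 (R=2.6667) → pose (-0.0720, 6.0821, 1.7618)
step 2: θ'=1.7618 (straight) → pose (-0.6653, 9.1502, 1.7618)
step 3: θ'=1.2618 (R=5.0000) → pose (-0.8111, 6.6805, 1.2618)
step 4: θ'=0.5118 (R=-0.8333) → pose (-0.4254, 7.1536, 0.5118)
step 5: θ'=-1.7382 (R=-1.1667) → pose (1.2963, 5.9421, -1.7382)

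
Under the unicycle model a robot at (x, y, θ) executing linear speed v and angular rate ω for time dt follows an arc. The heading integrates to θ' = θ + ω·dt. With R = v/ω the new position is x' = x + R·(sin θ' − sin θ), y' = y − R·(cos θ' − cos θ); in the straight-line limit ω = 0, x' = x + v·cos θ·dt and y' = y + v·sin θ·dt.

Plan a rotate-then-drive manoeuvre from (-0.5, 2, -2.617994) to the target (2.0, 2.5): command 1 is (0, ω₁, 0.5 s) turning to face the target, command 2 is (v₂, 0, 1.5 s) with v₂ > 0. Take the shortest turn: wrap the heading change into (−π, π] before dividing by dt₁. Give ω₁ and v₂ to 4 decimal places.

heading to target = atan2(2.5−2, 2−-0.5) = 0.1974
Δθ = wrap(0.1974 − -2.6180) = 2.8154; ω₁ = Δθ/dt₁ = 5.6308
distance = √((2−-0.5)² + (2.5−2)²) = 2.5495; v₂ = distance/dt₂ = 1.6997

ω₁ = 5.6308, v₂ = 1.6997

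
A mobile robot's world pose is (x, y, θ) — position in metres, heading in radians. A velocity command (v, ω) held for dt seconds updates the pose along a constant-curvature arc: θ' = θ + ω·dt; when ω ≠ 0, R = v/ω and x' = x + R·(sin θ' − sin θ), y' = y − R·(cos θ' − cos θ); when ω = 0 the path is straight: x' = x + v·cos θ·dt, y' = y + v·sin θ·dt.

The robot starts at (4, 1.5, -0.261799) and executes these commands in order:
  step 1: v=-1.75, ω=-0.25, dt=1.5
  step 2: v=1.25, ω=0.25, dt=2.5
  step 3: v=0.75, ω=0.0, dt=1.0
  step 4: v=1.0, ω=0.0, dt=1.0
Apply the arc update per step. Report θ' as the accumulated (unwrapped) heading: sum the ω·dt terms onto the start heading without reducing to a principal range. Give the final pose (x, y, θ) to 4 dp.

step 1: θ'=-0.6368 (R=7.0000) → pose (1.6494, 2.6335, -0.6368)
step 2: θ'=-0.0118 (R=5.0000) → pose (4.5635, 1.6538, -0.0118)
step 3: θ'=-0.0118 (straight) → pose (5.3134, 1.6450, -0.0118)
step 4: θ'=-0.0118 (straight) → pose (6.3134, 1.6332, -0.0118)

(6.3134, 1.6332, -0.0118)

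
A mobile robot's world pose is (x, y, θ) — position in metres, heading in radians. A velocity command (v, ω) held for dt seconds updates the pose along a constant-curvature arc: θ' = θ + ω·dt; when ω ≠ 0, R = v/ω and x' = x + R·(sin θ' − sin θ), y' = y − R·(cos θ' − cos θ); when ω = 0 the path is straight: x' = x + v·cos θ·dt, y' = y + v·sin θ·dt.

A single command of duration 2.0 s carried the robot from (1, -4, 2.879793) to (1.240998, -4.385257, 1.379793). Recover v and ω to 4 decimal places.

v = -0.2500, ω = -0.7500

Δθ = 1.379793 − 2.879793 = -1.500000
ω = Δθ/dt = -1.500000/2.0 = -0.7500
R = −Δy/(cos θ' − cos θ) = 0.3333
v = R·ω = 0.3333·-0.7500 = -0.2500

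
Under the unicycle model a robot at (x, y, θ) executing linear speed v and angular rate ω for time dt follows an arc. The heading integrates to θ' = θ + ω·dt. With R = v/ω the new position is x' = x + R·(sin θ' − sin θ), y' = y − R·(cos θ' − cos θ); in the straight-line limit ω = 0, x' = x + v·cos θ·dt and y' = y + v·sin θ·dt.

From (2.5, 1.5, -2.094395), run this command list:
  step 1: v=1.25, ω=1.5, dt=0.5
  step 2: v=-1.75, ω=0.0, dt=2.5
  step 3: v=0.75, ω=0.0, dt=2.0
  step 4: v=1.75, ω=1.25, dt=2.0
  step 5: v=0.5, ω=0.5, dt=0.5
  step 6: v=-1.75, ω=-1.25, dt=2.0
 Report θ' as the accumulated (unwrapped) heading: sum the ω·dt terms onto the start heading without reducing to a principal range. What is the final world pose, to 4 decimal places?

step 1: θ'=-1.3444 (R=0.8333) → pose (2.4096, 0.8963, -1.3444)
step 2: θ'=-1.3444 (straight) → pose (1.4276, 5.1596, -1.3444)
step 3: θ'=-1.3444 (straight) → pose (1.7643, 3.6979, -1.3444)
step 4: θ'=1.1556 (R=1.4000) → pose (4.4096, 3.4475, 1.1556)
step 5: θ'=1.4056 (R=1.0000) → pose (4.4809, 3.6864, 1.4056)
step 6: θ'=-1.0944 (R=1.4000) → pose (1.8559, 3.2746, -1.0944)

(1.8559, 3.2746, -1.0944)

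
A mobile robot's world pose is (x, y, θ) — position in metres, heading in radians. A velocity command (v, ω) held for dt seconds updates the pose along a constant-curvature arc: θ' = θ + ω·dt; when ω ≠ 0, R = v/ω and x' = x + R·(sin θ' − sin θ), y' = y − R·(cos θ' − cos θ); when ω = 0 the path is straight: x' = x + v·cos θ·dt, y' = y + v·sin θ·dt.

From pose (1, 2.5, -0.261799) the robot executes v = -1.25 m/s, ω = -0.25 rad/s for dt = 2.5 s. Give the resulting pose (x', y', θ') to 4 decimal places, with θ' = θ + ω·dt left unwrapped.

θ' = -0.2618 + -0.25·2.5 = -0.8868
R = v/ω = -1.25/-0.25 = 5.0000
x' = 1 + 5.0000·(sin -0.8868 − sin -0.2618) = -1.5812
y' = 2.5 − 5.0000·(cos -0.8868 − cos -0.2618) = 4.1701

(-1.5812, 4.1701, -0.8868)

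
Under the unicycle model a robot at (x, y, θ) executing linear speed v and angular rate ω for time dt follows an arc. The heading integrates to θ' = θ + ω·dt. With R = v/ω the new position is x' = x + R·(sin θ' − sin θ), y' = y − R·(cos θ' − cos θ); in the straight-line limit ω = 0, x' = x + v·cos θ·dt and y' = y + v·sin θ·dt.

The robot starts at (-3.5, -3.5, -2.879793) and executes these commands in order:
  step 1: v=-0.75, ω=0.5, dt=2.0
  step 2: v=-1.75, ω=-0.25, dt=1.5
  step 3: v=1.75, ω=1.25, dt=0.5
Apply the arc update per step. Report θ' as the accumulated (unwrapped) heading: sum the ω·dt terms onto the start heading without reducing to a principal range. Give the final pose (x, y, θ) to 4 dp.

step 1: θ'=-1.8798 (R=-1.5000) → pose (-2.4593, -2.5073, -1.8798)
step 2: θ'=-2.2548 (R=7.0000) → pose (-1.2162, -0.2127, -2.2548)
step 3: θ'=-1.6298 (R=1.4000) → pose (-1.5287, -1.0148, -1.6298)

(-1.5287, -1.0148, -1.6298)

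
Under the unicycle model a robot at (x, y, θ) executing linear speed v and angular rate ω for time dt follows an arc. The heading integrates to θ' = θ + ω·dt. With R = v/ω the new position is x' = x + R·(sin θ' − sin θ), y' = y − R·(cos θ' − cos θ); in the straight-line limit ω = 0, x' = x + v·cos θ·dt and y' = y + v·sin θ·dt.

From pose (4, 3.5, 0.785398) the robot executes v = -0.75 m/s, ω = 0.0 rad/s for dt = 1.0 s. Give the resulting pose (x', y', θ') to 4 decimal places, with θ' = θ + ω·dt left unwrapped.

θ' = 0.7854 + 0.0·1.0 = 0.7854
ω = 0 → straight: x' = 4 + -0.75·cos(0.7854)·1.0 = 3.4697
y' = 3.5 + -0.75·sin(0.7854)·1.0 = 2.9697

(3.4697, 2.9697, 0.7854)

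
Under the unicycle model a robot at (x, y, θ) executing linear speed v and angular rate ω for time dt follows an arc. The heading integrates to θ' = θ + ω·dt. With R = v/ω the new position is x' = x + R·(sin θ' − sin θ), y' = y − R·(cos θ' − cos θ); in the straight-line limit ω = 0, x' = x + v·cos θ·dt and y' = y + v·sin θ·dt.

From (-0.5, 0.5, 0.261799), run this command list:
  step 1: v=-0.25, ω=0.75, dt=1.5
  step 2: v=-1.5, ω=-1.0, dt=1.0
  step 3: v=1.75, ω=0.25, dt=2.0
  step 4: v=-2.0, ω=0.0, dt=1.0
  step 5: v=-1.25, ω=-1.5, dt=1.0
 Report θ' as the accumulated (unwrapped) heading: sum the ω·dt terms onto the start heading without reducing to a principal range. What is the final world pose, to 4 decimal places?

(-1.2547, -0.5212, -0.6132)

step 1: θ'=1.3868 (R=-0.3333) → pose (-0.7414, 0.2390, 1.3868)
step 2: θ'=0.3868 (R=1.5000) → pose (-1.6503, -0.8757, 0.3868)
step 3: θ'=0.8868 (R=7.0000) → pose (1.1345, 1.1838, 0.8868)
step 4: θ'=0.8868 (straight) → pose (-0.1293, -0.3663, 0.8868)
step 5: θ'=-0.6132 (R=0.8333) → pose (-1.2547, -0.5212, -0.6132)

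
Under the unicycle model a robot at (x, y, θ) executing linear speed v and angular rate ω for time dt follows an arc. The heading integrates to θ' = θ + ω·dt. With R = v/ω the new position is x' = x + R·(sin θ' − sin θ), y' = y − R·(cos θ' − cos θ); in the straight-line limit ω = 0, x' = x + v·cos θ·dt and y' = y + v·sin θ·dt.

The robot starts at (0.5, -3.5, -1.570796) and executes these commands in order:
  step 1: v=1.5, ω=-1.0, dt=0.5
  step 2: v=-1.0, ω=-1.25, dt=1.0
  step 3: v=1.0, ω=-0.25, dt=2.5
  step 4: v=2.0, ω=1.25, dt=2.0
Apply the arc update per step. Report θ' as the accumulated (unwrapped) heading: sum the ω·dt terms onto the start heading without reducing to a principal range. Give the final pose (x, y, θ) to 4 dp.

step 1: θ'=-2.0708 (R=-1.5000) → pose (0.3164, -4.2191, -2.0708)
step 2: θ'=-3.3208 (R=0.8000) → pose (1.1610, -3.8155, -3.3208)
step 3: θ'=-3.9458 (R=-4.0000) → pose (-1.0071, -2.6543, -3.9458)
step 4: θ'=-1.4458 (R=1.6000) → pose (-3.7471, -3.9637, -1.4458)

(-3.7471, -3.9637, -1.4458)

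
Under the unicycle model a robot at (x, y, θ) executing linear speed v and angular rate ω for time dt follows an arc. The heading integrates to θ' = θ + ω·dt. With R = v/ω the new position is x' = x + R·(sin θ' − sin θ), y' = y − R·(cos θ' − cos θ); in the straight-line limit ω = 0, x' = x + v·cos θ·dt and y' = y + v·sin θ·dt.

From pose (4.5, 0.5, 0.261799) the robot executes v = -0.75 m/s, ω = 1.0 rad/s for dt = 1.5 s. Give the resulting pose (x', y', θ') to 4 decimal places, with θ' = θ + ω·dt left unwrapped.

θ' = 0.2618 + 1.0·1.5 = 1.7618
R = v/ω = -0.75/1.0 = -0.7500
x' = 4.5 + -0.7500·(sin 1.7618 − sin 0.2618) = 3.9578
y' = 0.5 − -0.7500·(cos 1.7618 − cos 0.2618) = -0.3668

(3.9578, -0.3668, 1.7618)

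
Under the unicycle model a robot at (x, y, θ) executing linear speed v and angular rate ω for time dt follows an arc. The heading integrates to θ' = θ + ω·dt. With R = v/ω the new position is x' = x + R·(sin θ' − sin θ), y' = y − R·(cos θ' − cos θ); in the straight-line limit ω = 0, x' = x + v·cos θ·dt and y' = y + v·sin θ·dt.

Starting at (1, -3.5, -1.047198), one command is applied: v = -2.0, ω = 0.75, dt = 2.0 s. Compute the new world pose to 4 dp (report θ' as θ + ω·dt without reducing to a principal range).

θ' = -1.0472 + 0.75·2.0 = 0.4528
R = v/ω = -2.0/0.75 = -2.6667
x' = 1 + -2.6667·(sin 0.4528 − sin -1.0472) = -2.4760
y' = -3.5 − -2.6667·(cos 0.4528 − cos -1.0472) = -2.4354

(-2.4760, -2.4354, 0.4528)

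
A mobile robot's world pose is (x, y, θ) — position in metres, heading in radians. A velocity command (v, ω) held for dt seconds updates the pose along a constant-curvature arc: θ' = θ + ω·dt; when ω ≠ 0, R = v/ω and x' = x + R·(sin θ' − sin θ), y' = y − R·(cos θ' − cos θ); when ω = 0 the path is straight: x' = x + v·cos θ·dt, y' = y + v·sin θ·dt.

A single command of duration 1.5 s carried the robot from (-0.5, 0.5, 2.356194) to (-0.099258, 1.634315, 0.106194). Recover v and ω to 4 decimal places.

v = 1.0000, ω = -1.5000

Δθ = 0.106194 − 2.356194 = -2.250000
ω = Δθ/dt = -2.250000/1.5 = -1.5000
R = −Δy/(cos θ' − cos θ) = -0.6667
v = R·ω = -0.6667·-1.5000 = 1.0000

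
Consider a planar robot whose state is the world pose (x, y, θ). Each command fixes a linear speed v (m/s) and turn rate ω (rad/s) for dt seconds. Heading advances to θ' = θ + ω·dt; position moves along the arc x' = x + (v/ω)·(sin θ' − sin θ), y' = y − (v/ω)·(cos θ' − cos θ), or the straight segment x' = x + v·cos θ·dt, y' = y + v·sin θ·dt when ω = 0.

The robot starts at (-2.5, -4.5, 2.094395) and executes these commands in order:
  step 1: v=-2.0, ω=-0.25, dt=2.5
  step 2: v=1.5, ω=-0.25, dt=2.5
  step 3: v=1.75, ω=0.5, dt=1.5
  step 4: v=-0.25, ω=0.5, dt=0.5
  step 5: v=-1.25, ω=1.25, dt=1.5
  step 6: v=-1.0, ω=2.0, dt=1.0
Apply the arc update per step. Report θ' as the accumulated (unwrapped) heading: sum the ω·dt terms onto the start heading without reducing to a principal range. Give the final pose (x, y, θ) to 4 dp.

step 1: θ'=1.4694 (R=8.0000) → pose (-1.4693, -9.3098, 1.4694)
step 2: θ'=0.8444 (R=-6.0000) → pose (0.0145, -5.9321, 0.8444)
step 3: θ'=1.5944 (R=3.5000) → pose (0.8970, -3.5249, 1.5944)
step 4: θ'=1.8444 (R=-0.5000) → pose (0.9155, -3.6482, 1.8444)
step 5: θ'=3.7194 (R=-1.0000) → pose (2.4244, -4.2156, 3.7194)
step 6: θ'=5.7194 (R=-0.5000) → pose (2.4186, -3.3742, 5.7194)

(2.4186, -3.3742, 5.7194)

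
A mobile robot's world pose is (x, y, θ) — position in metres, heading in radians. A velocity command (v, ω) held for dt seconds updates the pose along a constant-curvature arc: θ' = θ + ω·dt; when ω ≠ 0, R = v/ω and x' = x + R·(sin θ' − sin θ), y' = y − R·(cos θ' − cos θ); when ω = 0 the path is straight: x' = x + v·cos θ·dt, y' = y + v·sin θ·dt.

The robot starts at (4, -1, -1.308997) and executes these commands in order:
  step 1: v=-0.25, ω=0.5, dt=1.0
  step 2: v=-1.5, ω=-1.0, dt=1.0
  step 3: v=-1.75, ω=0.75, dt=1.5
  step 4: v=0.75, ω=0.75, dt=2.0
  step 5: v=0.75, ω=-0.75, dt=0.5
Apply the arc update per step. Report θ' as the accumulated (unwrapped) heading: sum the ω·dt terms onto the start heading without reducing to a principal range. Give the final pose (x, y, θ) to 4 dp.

step 1: θ'=-0.8090 (R=-0.5000) → pose (3.8788, -0.7843, -0.8090)
step 2: θ'=-1.8090 (R=1.5000) → pose (3.5066, 0.6050, -1.8090)
step 3: θ'=-0.6840 (R=-2.3333) → pose (2.7136, 2.9640, -0.6840)
step 4: θ'=0.8160 (R=1.0000) → pose (4.0739, 3.0539, 0.8160)
step 5: θ'=0.4410 (R=-1.0000) → pose (4.3754, 3.2731, 0.4410)

(4.3754, 3.2731, 0.4410)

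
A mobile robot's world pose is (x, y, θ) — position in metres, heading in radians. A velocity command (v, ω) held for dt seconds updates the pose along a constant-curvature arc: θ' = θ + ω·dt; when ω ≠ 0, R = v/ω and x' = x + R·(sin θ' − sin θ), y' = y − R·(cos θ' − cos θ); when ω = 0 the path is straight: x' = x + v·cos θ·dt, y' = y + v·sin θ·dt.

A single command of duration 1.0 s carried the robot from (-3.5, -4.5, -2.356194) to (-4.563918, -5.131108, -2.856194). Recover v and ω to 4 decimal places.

Δθ = -2.856194 − -2.356194 = -0.500000
ω = Δθ/dt = -0.500000/1.0 = -0.5000
R = Δx/(sin θ' − sin θ) = -2.5000
v = R·ω = -2.5000·-0.5000 = 1.2500

v = 1.2500, ω = -0.5000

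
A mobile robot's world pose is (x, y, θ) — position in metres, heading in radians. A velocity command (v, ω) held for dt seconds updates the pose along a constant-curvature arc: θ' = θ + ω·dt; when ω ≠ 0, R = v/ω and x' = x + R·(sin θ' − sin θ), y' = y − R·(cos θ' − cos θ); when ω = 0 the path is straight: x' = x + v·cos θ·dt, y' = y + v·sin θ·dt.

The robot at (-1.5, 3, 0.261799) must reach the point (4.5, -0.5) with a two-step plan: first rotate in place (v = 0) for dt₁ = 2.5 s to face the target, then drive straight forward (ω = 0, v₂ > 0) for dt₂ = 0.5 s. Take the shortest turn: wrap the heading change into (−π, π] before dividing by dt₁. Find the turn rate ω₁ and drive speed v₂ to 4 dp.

ω₁ = -0.3159, v₂ = 13.8924

heading to target = atan2(-0.5−3, 4.5−-1.5) = -0.5281
Δθ = wrap(-0.5281 − 0.2618) = -0.7899; ω₁ = Δθ/dt₁ = -0.3159
distance = √((4.5−-1.5)² + (-0.5−3)²) = 6.9462; v₂ = distance/dt₂ = 13.8924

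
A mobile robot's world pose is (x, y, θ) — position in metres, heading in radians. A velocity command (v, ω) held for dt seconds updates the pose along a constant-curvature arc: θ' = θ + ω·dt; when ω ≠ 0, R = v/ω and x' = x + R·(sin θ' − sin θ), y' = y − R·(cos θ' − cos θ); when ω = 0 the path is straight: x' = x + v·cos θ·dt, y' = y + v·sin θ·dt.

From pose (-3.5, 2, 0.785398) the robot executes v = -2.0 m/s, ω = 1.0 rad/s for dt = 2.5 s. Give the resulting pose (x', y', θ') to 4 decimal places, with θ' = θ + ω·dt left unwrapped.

θ' = 0.7854 + 1.0·2.5 = 3.2854
R = v/ω = -2.0/1.0 = -2.0000
x' = -3.5 + -2.0000·(sin 3.2854 − sin 0.7854) = -1.7992
y' = 2 − -2.0000·(cos 3.2854 − cos 0.7854) = -1.3936

(-1.7992, -1.3936, 3.2854)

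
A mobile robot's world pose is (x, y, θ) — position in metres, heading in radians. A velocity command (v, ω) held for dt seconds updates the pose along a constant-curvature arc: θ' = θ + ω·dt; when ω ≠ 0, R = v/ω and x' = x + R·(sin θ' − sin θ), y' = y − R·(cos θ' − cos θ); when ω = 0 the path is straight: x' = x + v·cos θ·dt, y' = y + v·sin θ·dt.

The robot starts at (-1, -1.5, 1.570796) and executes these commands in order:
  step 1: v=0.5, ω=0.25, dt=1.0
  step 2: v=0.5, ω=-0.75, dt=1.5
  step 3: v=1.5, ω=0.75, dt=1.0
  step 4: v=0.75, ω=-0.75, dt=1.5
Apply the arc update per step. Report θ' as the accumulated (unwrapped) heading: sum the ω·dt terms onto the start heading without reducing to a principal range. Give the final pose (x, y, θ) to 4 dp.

step 1: θ'=1.8208 (R=2.0000) → pose (-1.0622, -1.0052, 1.8208)
step 2: θ'=0.6958 (R=-0.6667) → pose (-0.8436, -0.3286, 0.6958)
step 3: θ'=1.4458 (R=2.0000) → pose (-0.1412, 0.9572, 1.4458)
step 4: θ'=0.3208 (R=-1.0000) → pose (0.5357, 1.7815, 0.3208)

(0.5357, 1.7815, 0.3208)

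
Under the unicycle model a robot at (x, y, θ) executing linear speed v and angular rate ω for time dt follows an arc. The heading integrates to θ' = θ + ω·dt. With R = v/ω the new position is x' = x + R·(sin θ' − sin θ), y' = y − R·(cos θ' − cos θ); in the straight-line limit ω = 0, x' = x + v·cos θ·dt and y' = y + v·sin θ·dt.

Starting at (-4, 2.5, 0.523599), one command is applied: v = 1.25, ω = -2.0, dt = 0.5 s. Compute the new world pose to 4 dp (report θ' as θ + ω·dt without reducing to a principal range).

θ' = 0.5236 + -2.0·0.5 = -0.4764
R = v/ω = 1.25/-2.0 = -0.6250
x' = -4 + -0.6250·(sin -0.4764 − sin 0.5236) = -3.4009
y' = 2.5 − -0.6250·(cos -0.4764 − cos 0.5236) = 2.5141

(-3.4009, 2.5141, -0.4764)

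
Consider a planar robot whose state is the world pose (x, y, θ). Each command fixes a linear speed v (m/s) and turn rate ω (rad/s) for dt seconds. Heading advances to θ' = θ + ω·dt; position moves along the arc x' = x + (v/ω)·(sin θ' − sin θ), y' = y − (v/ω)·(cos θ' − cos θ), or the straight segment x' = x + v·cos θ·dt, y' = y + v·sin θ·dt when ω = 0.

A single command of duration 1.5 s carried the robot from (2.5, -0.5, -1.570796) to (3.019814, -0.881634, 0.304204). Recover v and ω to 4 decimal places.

Δθ = 0.304204 − -1.570796 = 1.875000
ω = Δθ/dt = 1.875000/1.5 = 1.2500
R = Δx/(sin θ' − sin θ) = 0.4000
v = R·ω = 0.4000·1.2500 = 0.5000

v = 0.5000, ω = 1.2500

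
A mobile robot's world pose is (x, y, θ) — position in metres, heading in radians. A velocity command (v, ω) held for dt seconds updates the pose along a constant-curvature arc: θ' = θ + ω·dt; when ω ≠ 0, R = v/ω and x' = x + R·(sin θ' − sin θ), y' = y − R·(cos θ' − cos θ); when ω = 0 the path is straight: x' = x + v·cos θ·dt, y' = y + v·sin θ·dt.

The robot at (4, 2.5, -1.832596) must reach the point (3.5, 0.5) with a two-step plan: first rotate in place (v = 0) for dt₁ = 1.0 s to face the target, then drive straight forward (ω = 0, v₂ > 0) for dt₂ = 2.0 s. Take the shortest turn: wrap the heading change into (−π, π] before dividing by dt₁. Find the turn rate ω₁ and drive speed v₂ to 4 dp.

heading to target = atan2(0.5−2.5, 3.5−4) = -1.8158
Δθ = wrap(-1.8158 − -1.8326) = 0.0168; ω₁ = Δθ/dt₁ = 0.0168
distance = √((3.5−4)² + (0.5−2.5)²) = 2.0616; v₂ = distance/dt₂ = 1.0308

ω₁ = 0.0168, v₂ = 1.0308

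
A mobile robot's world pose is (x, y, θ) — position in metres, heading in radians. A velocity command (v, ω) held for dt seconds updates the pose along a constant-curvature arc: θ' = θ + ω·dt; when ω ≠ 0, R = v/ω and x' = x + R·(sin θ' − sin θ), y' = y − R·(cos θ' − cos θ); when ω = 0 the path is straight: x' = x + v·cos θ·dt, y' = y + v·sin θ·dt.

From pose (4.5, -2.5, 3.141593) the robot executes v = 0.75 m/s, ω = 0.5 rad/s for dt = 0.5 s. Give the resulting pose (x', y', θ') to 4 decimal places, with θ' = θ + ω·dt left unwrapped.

θ' = 3.1416 + 0.5·0.5 = 3.3916
R = v/ω = 0.75/0.5 = 1.5000
x' = 4.5 + 1.5000·(sin 3.3916 − sin 3.1416) = 4.1289
y' = -2.5 − 1.5000·(cos 3.3916 − cos 3.1416) = -2.5466

(4.1289, -2.5466, 3.3916)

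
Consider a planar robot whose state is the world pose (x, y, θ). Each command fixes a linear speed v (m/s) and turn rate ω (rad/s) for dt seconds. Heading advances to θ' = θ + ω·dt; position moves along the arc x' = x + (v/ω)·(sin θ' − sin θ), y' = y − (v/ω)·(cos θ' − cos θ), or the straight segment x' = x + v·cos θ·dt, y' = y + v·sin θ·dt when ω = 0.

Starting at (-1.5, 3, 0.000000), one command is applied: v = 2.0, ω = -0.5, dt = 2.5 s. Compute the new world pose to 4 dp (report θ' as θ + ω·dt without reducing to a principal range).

θ' = 0.0000 + -0.5·2.5 = -1.2500
R = v/ω = 2.0/-0.5 = -4.0000
x' = -1.5 + -4.0000·(sin -1.2500 − sin 0.0000) = 2.2959
y' = 3 − -4.0000·(cos -1.2500 − cos 0.0000) = 0.2613

(2.2959, 0.2613, -1.2500)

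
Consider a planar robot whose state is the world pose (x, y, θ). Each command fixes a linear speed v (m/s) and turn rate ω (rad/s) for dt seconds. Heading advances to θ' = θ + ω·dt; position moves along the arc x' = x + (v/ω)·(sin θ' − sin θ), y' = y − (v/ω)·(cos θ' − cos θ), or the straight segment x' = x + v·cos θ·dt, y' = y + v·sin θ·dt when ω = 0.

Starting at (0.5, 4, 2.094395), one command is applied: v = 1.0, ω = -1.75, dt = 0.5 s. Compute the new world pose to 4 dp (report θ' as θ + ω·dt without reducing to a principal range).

(0.4584, 4.4824, 1.2194)

θ' = 2.0944 + -1.75·0.5 = 1.2194
R = v/ω = 1.0/-1.75 = -0.5714
x' = 0.5 + -0.5714·(sin 1.2194 − sin 2.0944) = 0.4584
y' = 4 − -0.5714·(cos 1.2194 − cos 2.0944) = 4.4824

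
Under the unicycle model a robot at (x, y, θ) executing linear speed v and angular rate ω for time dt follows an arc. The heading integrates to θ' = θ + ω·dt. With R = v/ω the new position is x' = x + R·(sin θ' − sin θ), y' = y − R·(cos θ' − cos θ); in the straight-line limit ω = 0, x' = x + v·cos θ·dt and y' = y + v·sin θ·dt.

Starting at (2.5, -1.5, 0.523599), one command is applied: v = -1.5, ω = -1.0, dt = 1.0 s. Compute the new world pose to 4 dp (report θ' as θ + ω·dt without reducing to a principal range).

(1.0621, -1.5339, -0.4764)

θ' = 0.5236 + -1.0·1.0 = -0.4764
R = v/ω = -1.5/-1.0 = 1.5000
x' = 2.5 + 1.5000·(sin -0.4764 − sin 0.5236) = 1.0621
y' = -1.5 − 1.5000·(cos -0.4764 − cos 0.5236) = -1.5339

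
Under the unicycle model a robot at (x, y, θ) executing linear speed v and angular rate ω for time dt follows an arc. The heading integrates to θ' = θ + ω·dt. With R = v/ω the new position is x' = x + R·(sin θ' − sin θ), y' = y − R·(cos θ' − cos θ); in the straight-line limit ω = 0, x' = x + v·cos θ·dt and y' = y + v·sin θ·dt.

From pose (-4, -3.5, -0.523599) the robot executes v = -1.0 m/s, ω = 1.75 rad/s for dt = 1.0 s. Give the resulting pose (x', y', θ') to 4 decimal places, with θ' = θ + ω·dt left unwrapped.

(-4.8236, -3.8019, 1.2264)

θ' = -0.5236 + 1.75·1.0 = 1.2264
R = v/ω = -1.0/1.75 = -0.5714
x' = -4 + -0.5714·(sin 1.2264 − sin -0.5236) = -4.8236
y' = -3.5 − -0.5714·(cos 1.2264 − cos -0.5236) = -3.8019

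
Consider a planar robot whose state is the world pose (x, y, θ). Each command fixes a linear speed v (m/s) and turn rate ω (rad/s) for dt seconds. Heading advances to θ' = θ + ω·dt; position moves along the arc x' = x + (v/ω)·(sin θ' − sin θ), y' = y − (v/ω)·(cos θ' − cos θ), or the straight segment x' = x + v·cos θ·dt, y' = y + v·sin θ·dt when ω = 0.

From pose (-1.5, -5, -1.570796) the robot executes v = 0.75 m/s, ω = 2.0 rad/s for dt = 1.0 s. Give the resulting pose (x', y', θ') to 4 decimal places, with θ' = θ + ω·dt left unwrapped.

θ' = -1.5708 + 2.0·1.0 = 0.4292
R = v/ω = 0.75/2.0 = 0.3750
x' = -1.5 + 0.3750·(sin 0.4292 − sin -1.5708) = -0.9689
y' = -5 − 0.3750·(cos 0.4292 − cos -1.5708) = -5.3410

(-0.9689, -5.3410, 0.4292)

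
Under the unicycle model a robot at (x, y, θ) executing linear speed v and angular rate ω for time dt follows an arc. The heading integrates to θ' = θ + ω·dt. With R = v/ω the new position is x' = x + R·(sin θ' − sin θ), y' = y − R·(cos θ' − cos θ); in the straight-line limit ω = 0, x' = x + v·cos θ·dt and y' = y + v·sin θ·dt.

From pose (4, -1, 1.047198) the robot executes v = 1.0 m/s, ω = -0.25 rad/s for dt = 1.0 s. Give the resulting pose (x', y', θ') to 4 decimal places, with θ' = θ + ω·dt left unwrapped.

(4.6025, -0.2051, 0.7972)

θ' = 1.0472 + -0.25·1.0 = 0.7972
R = v/ω = 1.0/-0.25 = -4.0000
x' = 4 + -4.0000·(sin 0.7972 − sin 1.0472) = 4.6025
y' = -1 − -4.0000·(cos 0.7972 − cos 1.0472) = -0.2051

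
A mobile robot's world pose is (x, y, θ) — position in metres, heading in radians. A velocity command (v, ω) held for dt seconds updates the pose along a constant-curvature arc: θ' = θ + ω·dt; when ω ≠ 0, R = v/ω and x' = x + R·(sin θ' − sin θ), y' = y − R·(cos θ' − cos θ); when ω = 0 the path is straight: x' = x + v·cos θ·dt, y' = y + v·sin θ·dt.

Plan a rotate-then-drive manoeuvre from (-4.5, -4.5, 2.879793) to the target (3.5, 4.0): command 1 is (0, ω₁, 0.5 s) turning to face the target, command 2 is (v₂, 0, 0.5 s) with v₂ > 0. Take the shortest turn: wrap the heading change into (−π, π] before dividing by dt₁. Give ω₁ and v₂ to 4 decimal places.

heading to target = atan2(4−-4.5, 3.5−-4.5) = 0.8157
Δθ = wrap(0.8157 − 2.8798) = -2.0641; ω₁ = Δθ/dt₁ = -4.1282
distance = √((3.5−-4.5)² + (4−-4.5)²) = 11.6726; v₂ = distance/dt₂ = 23.3452

ω₁ = -4.1282, v₂ = 23.3452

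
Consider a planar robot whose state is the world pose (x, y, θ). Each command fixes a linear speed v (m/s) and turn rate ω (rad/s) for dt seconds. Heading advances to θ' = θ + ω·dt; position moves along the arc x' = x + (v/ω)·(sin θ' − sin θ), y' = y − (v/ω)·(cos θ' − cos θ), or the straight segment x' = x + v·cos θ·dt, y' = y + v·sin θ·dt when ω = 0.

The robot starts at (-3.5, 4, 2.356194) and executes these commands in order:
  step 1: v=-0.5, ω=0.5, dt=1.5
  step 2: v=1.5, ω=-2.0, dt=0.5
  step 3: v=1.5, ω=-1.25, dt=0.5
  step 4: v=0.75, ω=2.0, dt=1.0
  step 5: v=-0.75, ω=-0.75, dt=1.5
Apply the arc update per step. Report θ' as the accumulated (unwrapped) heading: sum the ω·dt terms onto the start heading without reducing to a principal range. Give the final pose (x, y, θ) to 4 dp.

(-3.0681, 4.9456, 2.3562)

step 1: θ'=3.1062 (R=-1.0000) → pose (-2.8283, 3.7077, 3.1062)
step 2: θ'=2.1062 (R=-0.7500) → pose (-3.4468, 4.0746, 2.1062)
step 3: θ'=1.4812 (R=-1.2000) → pose (-3.6099, 4.7942, 1.4812)
step 4: θ'=3.4812 (R=0.3750) → pose (-4.1083, 5.1814, 3.4812)
step 5: θ'=2.3562 (R=1.0000) → pose (-3.0681, 4.9456, 2.3562)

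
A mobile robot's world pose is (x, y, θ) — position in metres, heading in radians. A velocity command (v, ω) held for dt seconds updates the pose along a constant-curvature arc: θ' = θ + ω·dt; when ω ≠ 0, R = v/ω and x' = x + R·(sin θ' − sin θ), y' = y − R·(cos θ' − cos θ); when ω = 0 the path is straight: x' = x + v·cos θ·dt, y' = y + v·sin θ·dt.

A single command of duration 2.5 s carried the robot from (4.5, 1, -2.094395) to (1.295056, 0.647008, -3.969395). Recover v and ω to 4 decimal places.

Δθ = -3.969395 − -2.094395 = -1.875000
ω = Δθ/dt = -1.875000/2.5 = -0.7500
R = Δx/(sin θ' − sin θ) = -2.0000
v = R·ω = -2.0000·-0.7500 = 1.5000

v = 1.5000, ω = -0.7500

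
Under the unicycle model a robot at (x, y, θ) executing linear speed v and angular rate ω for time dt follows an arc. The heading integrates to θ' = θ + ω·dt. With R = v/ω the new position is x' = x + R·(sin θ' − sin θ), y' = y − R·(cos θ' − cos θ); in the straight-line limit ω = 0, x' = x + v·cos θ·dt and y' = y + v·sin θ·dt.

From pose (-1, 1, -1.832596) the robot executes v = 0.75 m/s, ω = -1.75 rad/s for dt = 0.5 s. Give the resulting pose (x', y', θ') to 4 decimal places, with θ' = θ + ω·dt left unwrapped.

θ' = -1.8326 + -1.75·0.5 = -2.7076
R = v/ω = 0.75/-1.75 = -0.4286
x' = -1 + -0.4286·(sin -2.7076 − sin -1.8326) = -1.2338
y' = 1 − -0.4286·(cos -2.7076 − cos -1.8326) = 0.7221

(-1.2338, 0.7221, -2.7076)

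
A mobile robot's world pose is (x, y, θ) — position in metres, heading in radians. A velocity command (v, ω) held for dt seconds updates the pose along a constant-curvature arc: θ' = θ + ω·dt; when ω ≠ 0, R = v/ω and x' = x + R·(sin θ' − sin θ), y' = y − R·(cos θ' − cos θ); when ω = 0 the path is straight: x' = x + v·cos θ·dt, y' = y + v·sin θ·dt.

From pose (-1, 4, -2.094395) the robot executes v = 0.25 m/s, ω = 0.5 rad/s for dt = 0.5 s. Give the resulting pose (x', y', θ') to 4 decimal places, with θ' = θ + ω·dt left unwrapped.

(-1.0484, 3.8851, -1.8444)

θ' = -2.0944 + 0.5·0.5 = -1.8444
R = v/ω = 0.25/0.5 = 0.5000
x' = -1 + 0.5000·(sin -1.8444 − sin -2.0944) = -1.0484
y' = 4 − 0.5000·(cos -1.8444 − cos -2.0944) = 3.8851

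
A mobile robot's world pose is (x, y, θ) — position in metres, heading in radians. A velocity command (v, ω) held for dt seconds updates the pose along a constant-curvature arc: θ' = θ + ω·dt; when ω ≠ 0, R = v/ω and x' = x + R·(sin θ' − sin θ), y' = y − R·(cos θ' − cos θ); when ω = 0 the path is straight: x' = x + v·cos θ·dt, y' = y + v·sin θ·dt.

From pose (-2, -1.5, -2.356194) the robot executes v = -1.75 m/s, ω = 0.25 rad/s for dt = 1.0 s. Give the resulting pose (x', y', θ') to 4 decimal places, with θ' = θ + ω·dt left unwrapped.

θ' = -2.3562 + 0.25·1.0 = -2.1062
R = v/ω = -1.75/0.25 = -7.0000
x' = -2 + -7.0000·(sin -2.1062 − sin -2.3562) = -0.9293
y' = -1.5 − -7.0000·(cos -2.1062 − cos -2.3562) = -0.1215

(-0.9293, -0.1215, -2.1062)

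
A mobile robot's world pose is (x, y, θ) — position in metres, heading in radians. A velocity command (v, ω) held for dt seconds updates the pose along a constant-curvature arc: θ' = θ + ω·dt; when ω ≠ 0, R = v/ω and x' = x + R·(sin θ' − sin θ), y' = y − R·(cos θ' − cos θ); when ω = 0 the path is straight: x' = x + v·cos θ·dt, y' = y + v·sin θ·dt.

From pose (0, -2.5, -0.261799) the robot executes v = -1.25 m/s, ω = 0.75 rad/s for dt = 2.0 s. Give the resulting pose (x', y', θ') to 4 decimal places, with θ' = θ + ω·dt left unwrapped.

(-2.0067, -3.5657, 1.2382)

θ' = -0.2618 + 0.75·2.0 = 1.2382
R = v/ω = -1.25/0.75 = -1.6667
x' = 0 + -1.6667·(sin 1.2382 − sin -0.2618) = -2.0067
y' = -2.5 − -1.6667·(cos 1.2382 − cos -0.2618) = -3.5657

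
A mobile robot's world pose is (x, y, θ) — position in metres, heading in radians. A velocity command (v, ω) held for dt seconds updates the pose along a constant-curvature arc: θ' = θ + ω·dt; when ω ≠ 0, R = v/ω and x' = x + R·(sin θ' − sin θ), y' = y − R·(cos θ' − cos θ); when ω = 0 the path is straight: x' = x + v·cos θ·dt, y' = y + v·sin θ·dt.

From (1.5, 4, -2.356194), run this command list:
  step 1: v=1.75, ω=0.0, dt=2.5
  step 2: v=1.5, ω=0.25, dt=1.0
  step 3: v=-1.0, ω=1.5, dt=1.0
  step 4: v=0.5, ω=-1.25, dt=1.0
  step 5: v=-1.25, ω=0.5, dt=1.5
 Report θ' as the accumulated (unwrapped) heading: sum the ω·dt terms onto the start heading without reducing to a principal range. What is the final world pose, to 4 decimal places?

(-2.7128, 1.9955, -1.1062)

step 1: θ'=-2.3562 (straight) → pose (-1.5936, 0.9064, -2.3562)
step 2: θ'=-2.1062 (R=6.0000) → pose (-2.5113, -0.2751, -2.1062)
step 3: θ'=-0.6062 (R=-0.6667) → pose (-2.7049, 0.6129, -0.6062)
step 4: θ'=-1.8562 (R=-0.4000) → pose (-2.5490, 0.1715, -1.8562)
step 5: θ'=-1.1062 (R=-2.5000) → pose (-2.7128, 1.9955, -1.1062)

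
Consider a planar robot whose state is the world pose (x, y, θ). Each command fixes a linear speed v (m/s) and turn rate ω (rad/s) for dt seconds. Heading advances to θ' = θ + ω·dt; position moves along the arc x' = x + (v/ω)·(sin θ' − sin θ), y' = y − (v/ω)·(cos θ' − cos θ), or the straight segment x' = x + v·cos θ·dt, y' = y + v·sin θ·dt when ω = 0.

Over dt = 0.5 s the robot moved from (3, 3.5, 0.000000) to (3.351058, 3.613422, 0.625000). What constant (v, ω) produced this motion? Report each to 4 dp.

Δθ = 0.625000 − 0.000000 = 0.625000
ω = Δθ/dt = 0.625000/0.5 = 1.2500
R = Δx/(sin θ' − sin θ) = 0.6000
v = R·ω = 0.6000·1.2500 = 0.7500

v = 0.7500, ω = 1.2500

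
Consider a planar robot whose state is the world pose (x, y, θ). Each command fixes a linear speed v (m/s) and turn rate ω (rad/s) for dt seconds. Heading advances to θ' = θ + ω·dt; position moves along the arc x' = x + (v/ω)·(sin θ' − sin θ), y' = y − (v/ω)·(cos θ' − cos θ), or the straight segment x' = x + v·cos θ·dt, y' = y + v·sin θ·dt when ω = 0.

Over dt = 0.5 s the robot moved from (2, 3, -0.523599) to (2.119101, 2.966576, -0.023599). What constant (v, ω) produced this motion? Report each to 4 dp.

Δθ = -0.023599 − -0.523599 = 0.500000
ω = Δθ/dt = 0.500000/0.5 = 1.0000
R = Δx/(sin θ' − sin θ) = 0.2500
v = R·ω = 0.2500·1.0000 = 0.2500

v = 0.2500, ω = 1.0000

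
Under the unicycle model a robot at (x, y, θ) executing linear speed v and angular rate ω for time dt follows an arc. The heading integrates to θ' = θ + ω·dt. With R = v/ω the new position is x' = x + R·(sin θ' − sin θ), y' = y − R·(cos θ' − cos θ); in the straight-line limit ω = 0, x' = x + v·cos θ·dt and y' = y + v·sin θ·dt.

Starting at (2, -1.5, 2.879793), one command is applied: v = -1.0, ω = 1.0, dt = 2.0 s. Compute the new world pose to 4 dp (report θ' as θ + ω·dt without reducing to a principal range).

θ' = 2.8798 + 1.0·2.0 = 4.8798
R = v/ω = -1.0/1.0 = -1.0000
x' = 2 + -1.0000·(sin 4.8798 − sin 2.8798) = 3.2448
y' = -1.5 − -1.0000·(cos 4.8798 − cos 2.8798) = -0.3675

(3.2448, -0.3675, 4.8798)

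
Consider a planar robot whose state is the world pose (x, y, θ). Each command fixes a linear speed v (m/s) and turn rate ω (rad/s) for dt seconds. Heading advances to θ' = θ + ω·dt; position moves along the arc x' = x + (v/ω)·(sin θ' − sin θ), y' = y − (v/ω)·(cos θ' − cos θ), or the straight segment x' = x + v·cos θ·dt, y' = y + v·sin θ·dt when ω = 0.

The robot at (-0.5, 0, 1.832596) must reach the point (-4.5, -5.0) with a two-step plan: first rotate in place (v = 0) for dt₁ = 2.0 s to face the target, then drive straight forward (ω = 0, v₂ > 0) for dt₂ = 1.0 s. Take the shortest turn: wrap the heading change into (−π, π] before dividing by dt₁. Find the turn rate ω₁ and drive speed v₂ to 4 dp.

ω₁ = 1.1025, v₂ = 6.4031

heading to target = atan2(-5−0, -4.5−-0.5) = -2.2455
Δθ = wrap(-2.2455 − 1.8326) = 2.2051; ω₁ = Δθ/dt₁ = 1.1025
distance = √((-4.5−-0.5)² + (-5−0)²) = 6.4031; v₂ = distance/dt₂ = 6.4031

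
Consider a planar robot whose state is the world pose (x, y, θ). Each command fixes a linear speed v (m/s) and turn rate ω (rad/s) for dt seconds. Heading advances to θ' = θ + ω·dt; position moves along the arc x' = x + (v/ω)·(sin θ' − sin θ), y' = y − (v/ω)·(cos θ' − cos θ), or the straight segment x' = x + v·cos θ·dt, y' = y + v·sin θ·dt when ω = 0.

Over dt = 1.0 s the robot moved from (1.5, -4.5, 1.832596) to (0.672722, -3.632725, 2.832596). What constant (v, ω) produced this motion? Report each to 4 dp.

v = 1.2500, ω = 1.0000

Δθ = 2.832596 − 1.832596 = 1.000000
ω = Δθ/dt = 1.000000/1.0 = 1.0000
R = −Δy/(cos θ' − cos θ) = 1.2500
v = R·ω = 1.2500·1.0000 = 1.2500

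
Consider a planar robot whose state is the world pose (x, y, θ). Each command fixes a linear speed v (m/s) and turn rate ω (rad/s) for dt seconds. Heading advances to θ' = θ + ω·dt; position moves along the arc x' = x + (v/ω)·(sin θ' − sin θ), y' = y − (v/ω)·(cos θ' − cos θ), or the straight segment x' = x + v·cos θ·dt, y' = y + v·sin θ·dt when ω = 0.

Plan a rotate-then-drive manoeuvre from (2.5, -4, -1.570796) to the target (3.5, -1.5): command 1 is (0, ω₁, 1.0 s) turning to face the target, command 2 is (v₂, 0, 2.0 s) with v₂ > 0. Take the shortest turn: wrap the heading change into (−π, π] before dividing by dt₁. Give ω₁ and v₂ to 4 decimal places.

ω₁ = 2.7611, v₂ = 1.3463

heading to target = atan2(-1.5−-4, 3.5−2.5) = 1.1903
Δθ = wrap(1.1903 − -1.5708) = 2.7611; ω₁ = Δθ/dt₁ = 2.7611
distance = √((3.5−2.5)² + (-1.5−-4)²) = 2.6926; v₂ = distance/dt₂ = 1.3463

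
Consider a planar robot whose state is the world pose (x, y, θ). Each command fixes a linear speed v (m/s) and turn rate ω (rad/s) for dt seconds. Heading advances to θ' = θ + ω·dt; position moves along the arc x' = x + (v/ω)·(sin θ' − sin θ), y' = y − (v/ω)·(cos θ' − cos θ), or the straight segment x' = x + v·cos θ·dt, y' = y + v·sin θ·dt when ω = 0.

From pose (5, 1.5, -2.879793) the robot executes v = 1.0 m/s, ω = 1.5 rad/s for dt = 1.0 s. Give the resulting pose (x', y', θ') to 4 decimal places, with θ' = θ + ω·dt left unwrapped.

θ' = -2.8798 + 1.5·1.0 = -1.3798
R = v/ω = 1.0/1.5 = 0.6667
x' = 5 + 0.6667·(sin -1.3798 − sin -2.8798) = 4.5180
y' = 1.5 − 0.6667·(cos -1.3798 − cos -2.8798) = 0.7295

(4.5180, 0.7295, -1.3798)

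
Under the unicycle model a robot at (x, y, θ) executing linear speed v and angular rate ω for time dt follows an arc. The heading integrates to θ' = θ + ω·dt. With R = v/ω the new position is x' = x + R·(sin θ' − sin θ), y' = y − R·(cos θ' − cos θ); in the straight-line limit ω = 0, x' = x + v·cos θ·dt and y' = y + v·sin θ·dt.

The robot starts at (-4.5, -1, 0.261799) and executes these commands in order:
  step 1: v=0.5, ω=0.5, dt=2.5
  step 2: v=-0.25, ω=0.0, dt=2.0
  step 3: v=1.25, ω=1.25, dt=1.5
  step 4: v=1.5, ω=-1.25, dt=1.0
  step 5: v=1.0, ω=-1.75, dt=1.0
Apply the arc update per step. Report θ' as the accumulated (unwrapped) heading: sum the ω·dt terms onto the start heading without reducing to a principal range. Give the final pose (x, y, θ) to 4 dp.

step 1: θ'=1.5118 (R=1.0000) → pose (-3.7606, -0.0930, 1.5118)
step 2: θ'=1.5118 (straight) → pose (-3.7900, -0.5922, 1.5118)
step 3: θ'=3.3868 (R=1.0000) → pose (-5.0311, 0.4369, 3.3868)
step 4: θ'=2.1368 (R=-1.2000) → pose (-6.3352, 0.9575, 2.1368)
step 5: θ'=0.3868 (R=-0.5714) → pose (-6.0685, 1.7931, 0.3868)

(-6.0685, 1.7931, 0.3868)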